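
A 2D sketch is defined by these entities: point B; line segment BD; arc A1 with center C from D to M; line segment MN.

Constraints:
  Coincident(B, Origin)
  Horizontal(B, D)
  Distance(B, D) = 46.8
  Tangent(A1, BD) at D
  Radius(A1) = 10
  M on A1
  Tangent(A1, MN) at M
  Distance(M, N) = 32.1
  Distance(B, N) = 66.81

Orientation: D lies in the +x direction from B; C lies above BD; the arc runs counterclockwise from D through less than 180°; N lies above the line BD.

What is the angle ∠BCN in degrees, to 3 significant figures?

109°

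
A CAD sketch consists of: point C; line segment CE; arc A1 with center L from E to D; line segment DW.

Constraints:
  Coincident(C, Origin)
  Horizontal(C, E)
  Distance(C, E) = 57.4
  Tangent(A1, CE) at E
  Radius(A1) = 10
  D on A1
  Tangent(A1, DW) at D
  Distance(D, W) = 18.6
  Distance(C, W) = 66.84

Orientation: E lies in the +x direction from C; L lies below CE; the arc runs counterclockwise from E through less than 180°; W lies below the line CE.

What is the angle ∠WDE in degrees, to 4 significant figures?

118.4°

Checks: |CE| = 57.40 ✓; |LD| = 10.00 ✓; ∠(LD, DW) = 90.00° ✓; |DW| = 18.60 ✓; |CW| = 66.84 ✓.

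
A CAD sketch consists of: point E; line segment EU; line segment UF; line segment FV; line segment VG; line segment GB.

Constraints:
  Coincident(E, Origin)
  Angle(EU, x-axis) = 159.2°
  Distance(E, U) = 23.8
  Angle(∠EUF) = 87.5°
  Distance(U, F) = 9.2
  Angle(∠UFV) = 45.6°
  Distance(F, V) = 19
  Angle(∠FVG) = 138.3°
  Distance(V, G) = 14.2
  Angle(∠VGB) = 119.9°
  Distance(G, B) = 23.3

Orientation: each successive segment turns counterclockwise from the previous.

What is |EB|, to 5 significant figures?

43.112

E is at the origin; EU runs at 159.2° with length 23.8, so U = (-22.249, 8.4515). ∠EUF = 87.5° gives UF at -108.30° from the x-axis; with |UF| = 9.2, F = (-25.138, -0.28317). ∠UFV = 45.6° gives FV at 26.100° from the x-axis; with |FV| = 19.0, V = (-8.0751, 8.0757). ∠FVG = 138.3° gives VG at 67.800° from the x-axis; with |VG| = 14.2, G = (-2.7097, 21.223). ∠VGB = 119.9° gives GB at 127.90° from the x-axis; with |GB| = 23.3, B = (-17.023, 39.609). Then |EB| = |B − E| = 43.112.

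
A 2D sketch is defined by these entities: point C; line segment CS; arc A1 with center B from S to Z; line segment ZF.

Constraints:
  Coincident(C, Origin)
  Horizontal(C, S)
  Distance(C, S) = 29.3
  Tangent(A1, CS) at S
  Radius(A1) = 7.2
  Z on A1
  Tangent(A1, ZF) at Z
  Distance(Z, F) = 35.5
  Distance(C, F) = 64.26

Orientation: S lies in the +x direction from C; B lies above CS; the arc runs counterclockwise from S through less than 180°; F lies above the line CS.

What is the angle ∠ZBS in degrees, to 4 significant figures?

54.53°

Checks: |BZ| = 7.200 ✓; ∠(BZ, ZF) = 90.00° ✓; |ZF| = 35.50 ✓; |CF| = 64.26 ✓.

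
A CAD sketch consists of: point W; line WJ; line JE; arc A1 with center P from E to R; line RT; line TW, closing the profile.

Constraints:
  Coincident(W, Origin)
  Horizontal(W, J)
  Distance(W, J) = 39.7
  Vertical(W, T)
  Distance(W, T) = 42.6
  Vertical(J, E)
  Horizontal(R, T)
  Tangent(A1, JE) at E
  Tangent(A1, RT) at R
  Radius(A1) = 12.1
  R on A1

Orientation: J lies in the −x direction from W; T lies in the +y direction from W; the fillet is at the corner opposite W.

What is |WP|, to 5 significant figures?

41.134

W is at the origin; W and J share the same y with |WJ| = 39.7 and J on the −x side, so J = (-39.700, 0.0000). W and T share the same x with |WT| = 42.6 and T on the +y side, so T = (0.0000, 42.600). The virtual corner opposite W is at (-39.700, 42.600). The tangent condition forces PE to be normal to JE and A1 meets RT tangentially, so PR is at right angles to RT, with radius 12.1, so the center P sits 12.1 in from both sides at P = (-27.600, 30.500). Then |WP| = |P − W| = 41.134.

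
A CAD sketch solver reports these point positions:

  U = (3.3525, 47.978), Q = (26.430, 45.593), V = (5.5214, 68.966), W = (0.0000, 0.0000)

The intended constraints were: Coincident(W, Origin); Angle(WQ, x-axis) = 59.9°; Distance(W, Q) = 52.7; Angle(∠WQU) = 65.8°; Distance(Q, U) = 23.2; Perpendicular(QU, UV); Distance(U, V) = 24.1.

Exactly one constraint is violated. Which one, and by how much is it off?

Distance(U, V) = 24.1 — off by 3.00.

W = (0.00, 0.00) ✓; WQ at 59.90° ✓; |WQ| = 52.70 ✓; ∠WQU = 65.80° ✓; |QU| = 23.20 ✓; ∠(QU, UV) = 90.00° ✓; |UV| = 21.10 ✗.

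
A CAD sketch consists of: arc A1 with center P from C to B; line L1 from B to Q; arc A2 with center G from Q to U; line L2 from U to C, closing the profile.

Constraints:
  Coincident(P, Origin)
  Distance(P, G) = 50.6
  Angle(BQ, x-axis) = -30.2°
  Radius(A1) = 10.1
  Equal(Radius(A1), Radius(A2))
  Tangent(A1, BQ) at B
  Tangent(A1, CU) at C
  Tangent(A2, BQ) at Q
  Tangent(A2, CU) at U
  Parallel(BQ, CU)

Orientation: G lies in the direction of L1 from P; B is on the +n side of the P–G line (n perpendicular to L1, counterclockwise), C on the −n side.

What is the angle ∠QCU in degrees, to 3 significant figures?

21.8°

Tangency of A1 to both parallel lines with radius 10.1 puts B and C at P ± 10.1·n: B = (5.08, 8.73), C = (-5.08, -8.73). Equal radii place Q and U the same way about G: Q = G + 10.1·n = (48.8, -16.7), U = G − 10.1·n = (38.7, -34.2). Then cos ∠QCU = CQ·CU / (|CQ||CU|), giving 21.8°.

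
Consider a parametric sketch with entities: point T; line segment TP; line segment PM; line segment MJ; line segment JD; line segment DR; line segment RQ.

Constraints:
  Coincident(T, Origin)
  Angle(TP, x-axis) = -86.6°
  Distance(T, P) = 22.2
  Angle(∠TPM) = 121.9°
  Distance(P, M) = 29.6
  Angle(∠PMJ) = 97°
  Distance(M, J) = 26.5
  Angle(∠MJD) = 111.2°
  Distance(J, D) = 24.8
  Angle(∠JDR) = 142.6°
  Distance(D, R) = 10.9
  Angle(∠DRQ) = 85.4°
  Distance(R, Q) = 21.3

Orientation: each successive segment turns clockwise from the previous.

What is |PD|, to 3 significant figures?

39.6

T is at the origin; TP runs at -86.6° with length 22.2, so P = (1.32, -22.2). ∠TPM = 121.9° gives PM at -145° from the x-axis; with |PM| = 29.6, M = (-22.8, -39.3). ∠PMJ = 97.0° gives MJ at 132° from the x-axis; with |MJ| = 26.5, J = (-40.7, -19.7). ∠MJD = 111.2° gives JD at 63.5° from the x-axis; with |JD| = 24.8, D = (-29.6, 2.53). Then |PD| = |D − P| = 39.6.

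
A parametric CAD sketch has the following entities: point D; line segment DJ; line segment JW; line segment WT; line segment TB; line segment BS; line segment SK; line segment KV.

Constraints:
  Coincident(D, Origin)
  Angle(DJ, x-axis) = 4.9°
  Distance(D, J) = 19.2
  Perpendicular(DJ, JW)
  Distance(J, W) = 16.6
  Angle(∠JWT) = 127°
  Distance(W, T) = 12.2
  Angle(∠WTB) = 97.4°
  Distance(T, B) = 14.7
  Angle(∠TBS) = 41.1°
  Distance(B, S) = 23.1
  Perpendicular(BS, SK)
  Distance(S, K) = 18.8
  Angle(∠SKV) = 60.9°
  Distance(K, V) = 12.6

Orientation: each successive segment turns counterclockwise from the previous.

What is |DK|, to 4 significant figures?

39.81

∠TBS = 41.1° gives BS at 9.400° from the x-axis; with |BS| = 23.1, S = (20.82, 17.09). BS ⟂ SK, so SK runs at 99.40°; with |SK| = 18.8, K = (17.75, 35.64). Then |DK| = |K − D| = 39.81.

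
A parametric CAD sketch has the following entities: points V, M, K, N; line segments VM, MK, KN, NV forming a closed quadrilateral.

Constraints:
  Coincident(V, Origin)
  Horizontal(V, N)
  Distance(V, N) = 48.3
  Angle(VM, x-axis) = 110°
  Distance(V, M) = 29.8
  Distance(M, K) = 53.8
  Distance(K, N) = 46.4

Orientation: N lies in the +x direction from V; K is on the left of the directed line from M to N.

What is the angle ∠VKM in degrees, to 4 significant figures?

29.15°

Checks: |MK| = 53.80 ✓; |KN| = 46.40 ✓.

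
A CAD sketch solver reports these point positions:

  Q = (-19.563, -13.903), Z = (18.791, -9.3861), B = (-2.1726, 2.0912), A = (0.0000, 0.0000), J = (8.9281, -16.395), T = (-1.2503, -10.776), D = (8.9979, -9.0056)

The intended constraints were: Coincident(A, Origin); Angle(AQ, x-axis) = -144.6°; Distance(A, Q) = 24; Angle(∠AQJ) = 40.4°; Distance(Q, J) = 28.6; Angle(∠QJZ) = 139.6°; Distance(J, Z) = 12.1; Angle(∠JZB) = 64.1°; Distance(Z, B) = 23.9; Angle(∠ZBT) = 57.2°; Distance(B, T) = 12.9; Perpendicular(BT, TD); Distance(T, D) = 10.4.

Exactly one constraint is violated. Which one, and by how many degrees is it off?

Perpendicular(BT, TD) — off by 5.70°.

A = (0.00, 0.00) ✓; AQ at -144.6° ✓; |AQ| = 24.00 ✓; ∠AQJ = 40.40° ✓; |QJ| = 28.60 ✓; ∠QJZ = 139.6° ✓; |JZ| = 12.10 ✓; ∠JZB = 64.10° ✓; |ZB| = 23.90 ✓; ∠ZBT = 57.20° ✓; |BT| = 12.90 ✓; ∠(BT, TD) = 95.70° ✗; |TD| = 10.40 ✓.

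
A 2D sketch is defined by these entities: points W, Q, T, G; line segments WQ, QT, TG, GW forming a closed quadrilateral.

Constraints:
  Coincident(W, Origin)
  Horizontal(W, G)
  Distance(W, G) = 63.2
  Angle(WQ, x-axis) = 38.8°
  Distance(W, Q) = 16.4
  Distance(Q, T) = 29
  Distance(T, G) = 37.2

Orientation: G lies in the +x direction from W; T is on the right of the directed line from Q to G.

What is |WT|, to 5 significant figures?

31.927

W is at the origin; W and G share the same y with |WG| = 63.2 and G in +x, so G = (63.2, 0). WQ runs at 38.8° with |WQ| = 16.4, so Q = (12.781, 10.276). T is determined by |QT| = 29.0 and |TG| = 37.2 together: it lies at the intersection of circle(Q, 29.0) and circle(G, 37.2). With |QG| = 51.455, the foot of the radical line on QG is 20.453 from Q and the perpendicular offset is √(29.0² − 20.453²) = 20.559. Taking the right-of-QG solution: T = (28.716, -13.953).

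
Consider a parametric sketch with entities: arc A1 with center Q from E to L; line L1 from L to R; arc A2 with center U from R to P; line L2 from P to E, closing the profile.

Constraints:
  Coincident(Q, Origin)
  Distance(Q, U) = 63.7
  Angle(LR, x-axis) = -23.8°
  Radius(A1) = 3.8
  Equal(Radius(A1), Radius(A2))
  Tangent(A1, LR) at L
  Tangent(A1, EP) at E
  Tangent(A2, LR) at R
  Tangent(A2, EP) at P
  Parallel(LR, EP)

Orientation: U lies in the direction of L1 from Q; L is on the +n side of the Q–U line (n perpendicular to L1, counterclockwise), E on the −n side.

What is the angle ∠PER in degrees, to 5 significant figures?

6.8038°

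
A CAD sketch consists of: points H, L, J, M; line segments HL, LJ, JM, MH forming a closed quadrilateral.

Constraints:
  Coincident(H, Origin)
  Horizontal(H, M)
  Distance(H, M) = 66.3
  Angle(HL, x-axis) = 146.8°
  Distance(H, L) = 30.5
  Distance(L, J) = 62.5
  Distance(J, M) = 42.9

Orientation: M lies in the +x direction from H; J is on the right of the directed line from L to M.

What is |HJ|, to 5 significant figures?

32.001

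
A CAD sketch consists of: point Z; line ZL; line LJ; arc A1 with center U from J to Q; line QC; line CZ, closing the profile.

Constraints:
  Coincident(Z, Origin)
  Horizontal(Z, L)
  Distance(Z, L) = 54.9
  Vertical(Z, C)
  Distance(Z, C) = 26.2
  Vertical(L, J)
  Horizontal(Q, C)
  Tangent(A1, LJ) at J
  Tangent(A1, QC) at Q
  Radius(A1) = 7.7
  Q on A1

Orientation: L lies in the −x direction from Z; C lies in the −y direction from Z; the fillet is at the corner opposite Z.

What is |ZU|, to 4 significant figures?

50.70

Z is at the origin; ZL is horizontal with |ZL| = 54.9 and L on the −x side, so L = (-54.90, 0.000). ZC is vertical with |ZC| = 26.2 and C on the −y side, so C = (0.000, -26.20). The virtual corner opposite Z is at (-54.90, -26.20). Tangency of A1 to LJ means the radius UJ is perpendicular to LJ and the tangent condition forces UQ to be normal to QC, with radius 7.7, so the center U sits 7.7 in from both sides at U = (-47.20, -18.50). Then |ZU| = |U − Z| = 50.70.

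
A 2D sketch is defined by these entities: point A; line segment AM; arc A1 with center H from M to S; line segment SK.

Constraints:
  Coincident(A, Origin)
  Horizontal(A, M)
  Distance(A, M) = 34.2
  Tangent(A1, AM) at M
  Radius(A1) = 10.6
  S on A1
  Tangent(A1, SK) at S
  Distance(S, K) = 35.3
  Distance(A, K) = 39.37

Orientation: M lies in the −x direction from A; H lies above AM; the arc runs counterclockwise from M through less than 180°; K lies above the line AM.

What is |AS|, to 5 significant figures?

25.340

Checks: |HS| = 10.60 ✓; ∠(HS, SK) = 90.00° ✓; |SK| = 35.30 ✓; |AK| = 39.37 ✓.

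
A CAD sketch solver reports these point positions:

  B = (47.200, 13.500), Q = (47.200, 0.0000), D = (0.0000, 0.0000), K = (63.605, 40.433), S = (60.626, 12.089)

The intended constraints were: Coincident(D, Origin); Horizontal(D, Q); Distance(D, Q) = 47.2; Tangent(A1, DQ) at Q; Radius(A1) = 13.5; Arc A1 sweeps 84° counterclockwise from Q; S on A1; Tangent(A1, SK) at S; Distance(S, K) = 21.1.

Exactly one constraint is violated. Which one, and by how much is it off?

Distance(S, K) = 21.1 — off by 7.40.

D = (0.00, 0.00) ✓; D.y = 0.00, Q.y = 0.00 ✓; |DQ| = 47.20 ✓; ∠(BQ, QD) = 90.00° ✓; |BQ| = 13.50 ✓; bearing(B→S) − bearing(B→Q) = 84.00° ✓; |BS| = 13.50 ✓; ∠(BS, SK) = 90.00° ✓; |SK| = 28.50 ✗.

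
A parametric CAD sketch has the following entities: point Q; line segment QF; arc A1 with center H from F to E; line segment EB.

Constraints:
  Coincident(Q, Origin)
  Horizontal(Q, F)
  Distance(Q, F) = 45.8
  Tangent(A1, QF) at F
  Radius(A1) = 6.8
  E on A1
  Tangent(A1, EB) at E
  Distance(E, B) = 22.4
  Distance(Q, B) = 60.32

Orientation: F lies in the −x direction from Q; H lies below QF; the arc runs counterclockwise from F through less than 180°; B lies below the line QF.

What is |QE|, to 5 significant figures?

53.029

Q is at the origin; Q and F share the same y with |QF| = 45.8 and F on the −x side, so F = (-45.800, 0.0000). Since A1 is tangent to QF there, HF ⟂ QF, so H = F + (0, -6.8) = (-45.800, -6.8000). Since HE ⟂ EB (tangency), |HB| = √(6.8² + 22.4²) = 23.409 regardless of where E sits on A1. So B lies on both circle(Q, 60.32) and circle(H, 23.409); the below-QF intersection is B = (-52.819, -29.132). E is the foot of the tangent from B: E = (-52.600, -6.7336).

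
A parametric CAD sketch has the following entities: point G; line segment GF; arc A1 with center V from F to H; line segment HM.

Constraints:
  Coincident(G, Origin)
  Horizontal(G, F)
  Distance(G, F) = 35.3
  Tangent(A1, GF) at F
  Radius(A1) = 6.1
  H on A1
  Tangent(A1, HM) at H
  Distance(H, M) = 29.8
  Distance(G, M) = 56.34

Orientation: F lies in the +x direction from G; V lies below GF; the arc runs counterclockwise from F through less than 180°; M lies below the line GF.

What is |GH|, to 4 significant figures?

31.23

Checks: G.y = 0.00, F.y = 0.00 ✓; |VH| = 6.100 ✓; ∠(VH, HM) = 90.00° ✓; |HM| = 29.80 ✓; |GM| = 56.34 ✓.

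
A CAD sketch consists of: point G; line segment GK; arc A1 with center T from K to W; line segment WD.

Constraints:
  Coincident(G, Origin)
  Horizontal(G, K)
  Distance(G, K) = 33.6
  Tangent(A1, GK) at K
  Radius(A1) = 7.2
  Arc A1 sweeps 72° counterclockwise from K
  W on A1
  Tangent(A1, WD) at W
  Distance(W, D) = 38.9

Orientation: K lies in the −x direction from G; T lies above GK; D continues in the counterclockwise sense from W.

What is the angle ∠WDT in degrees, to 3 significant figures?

10.5°

G is at the origin; G and K share the same y with |GK| = 33.6 and K on the −x side, so K = (-33.6, 0.00). Since A1 is tangent to GK there, TK ⟂ GK, so T = K + (0, 7.2) = (-33.6, 7.20). On A1, K sits at bearing -90° from T; a 72° counterclockwise sweep puts W at bearing -18°, so W = T + 7.2·(cos -18°, sin -18°) = (-26.8, 4.98). Tangency of A1 to WD means the radius TW is perpendicular to WD, so WD runs along (−sin -18°, cos -18°); with |WD| = 38.9, D = (-14.7, 42.0). Then cos ∠WDT = DW·DT / (|DW||DT|), giving 10.5°.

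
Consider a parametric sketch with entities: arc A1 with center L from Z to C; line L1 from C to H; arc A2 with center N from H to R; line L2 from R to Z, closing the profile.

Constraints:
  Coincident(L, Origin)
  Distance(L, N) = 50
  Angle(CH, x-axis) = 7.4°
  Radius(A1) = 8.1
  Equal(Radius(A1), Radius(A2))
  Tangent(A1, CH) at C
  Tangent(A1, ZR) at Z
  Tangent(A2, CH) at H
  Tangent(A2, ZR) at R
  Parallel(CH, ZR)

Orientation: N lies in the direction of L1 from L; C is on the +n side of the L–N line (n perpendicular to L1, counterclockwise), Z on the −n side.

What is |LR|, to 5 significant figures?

50.652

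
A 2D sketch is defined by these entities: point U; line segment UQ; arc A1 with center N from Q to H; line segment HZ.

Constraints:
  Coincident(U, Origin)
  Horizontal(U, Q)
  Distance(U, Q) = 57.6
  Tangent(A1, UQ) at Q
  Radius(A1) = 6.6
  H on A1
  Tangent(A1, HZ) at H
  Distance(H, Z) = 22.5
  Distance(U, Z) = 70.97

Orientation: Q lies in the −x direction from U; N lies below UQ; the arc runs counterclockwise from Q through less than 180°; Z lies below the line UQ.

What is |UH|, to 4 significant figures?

64.52

Checks: U.y = 0.00, Q.y = 0.00 ✓; |NH| = 6.600 ✓; ∠(NH, HZ) = 90.00° ✓; |HZ| = 22.50 ✓; |UZ| = 70.97 ✓.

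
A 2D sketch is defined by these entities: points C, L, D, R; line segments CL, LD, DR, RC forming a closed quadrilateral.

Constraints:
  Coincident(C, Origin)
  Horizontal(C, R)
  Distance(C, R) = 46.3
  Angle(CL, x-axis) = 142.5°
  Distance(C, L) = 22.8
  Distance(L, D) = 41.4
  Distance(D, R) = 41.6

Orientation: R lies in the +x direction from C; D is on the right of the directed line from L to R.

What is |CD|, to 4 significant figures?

19.72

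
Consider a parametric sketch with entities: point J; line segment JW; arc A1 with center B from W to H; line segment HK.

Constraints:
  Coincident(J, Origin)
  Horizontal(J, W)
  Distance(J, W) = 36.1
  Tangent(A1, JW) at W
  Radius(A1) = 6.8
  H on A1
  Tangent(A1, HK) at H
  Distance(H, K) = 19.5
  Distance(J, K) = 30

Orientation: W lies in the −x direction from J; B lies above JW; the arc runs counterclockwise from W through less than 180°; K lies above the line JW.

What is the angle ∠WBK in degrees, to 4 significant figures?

134.1°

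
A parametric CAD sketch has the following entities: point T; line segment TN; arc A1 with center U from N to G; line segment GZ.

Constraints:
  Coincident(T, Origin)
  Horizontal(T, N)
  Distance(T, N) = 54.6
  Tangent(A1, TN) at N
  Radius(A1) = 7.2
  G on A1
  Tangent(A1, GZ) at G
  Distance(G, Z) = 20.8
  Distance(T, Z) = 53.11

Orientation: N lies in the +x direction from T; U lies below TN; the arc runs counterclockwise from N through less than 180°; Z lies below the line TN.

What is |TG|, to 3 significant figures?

47.9

T is at the origin; TN is horizontal with |TN| = 54.6 and N on the +x side, so N = (54.6, 0.00). A1 meets TN tangentially, so UN is at right angles to TN, so U = N + (0, -7.2) = (54.6, -7.20). Since UG ⟂ GZ (tangency), |UZ| = √(7.2² + 20.8²) = 22.0 regardless of where G sits on A1. So Z lies on both circle(T, 53.11) and circle(U, 22.0); the below-TN intersection is Z = (45.6, -27.3). G is the foot of the tangent from Z: G = (47.4, -6.56).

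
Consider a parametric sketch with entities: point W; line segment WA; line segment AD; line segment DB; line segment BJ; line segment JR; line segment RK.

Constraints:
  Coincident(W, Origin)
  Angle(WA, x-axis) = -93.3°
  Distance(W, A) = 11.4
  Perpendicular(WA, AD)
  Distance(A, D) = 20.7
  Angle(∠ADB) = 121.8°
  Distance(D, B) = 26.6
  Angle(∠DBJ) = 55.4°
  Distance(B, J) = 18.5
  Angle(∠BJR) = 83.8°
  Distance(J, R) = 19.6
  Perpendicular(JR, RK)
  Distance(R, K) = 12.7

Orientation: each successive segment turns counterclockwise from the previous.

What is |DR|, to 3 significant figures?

2.73

∠DBJ = 55.4° gives BJ at 180° from the x-axis; with |BJ| = 18.5, J = (16.8, 9.35). ∠BJR = 83.8° gives JR at -84.3° from the x-axis; with |JR| = 19.6, R = (18.8, -10.2). Then |DR| = |R − D| = 2.73.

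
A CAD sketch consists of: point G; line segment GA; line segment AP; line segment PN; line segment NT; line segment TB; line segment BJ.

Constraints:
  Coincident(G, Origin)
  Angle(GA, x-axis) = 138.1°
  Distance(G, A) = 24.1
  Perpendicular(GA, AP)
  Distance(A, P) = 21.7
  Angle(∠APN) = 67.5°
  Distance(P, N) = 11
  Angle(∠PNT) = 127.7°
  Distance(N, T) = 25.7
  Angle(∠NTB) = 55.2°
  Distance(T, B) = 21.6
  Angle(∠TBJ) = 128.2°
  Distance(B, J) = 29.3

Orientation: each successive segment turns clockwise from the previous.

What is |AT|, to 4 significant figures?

18.41

G is at the origin; GA runs at 138.1° with length 24.1, so A = (-17.94, 16.09). The perpendicularity gives AP at right angles to GA, so AP runs at 48.10°; with |AP| = 21.7, P = (-3.446, 32.25). ∠APN = 67.5° gives PN at -64.40° from the x-axis; with |PN| = 11.0, N = (1.307, 22.33). ∠PNT = 127.7° gives NT at -116.7° from the x-axis; with |NT| = 25.7, T = (-10.24, -0.6335). Then |AT| = |T − A| = 18.41.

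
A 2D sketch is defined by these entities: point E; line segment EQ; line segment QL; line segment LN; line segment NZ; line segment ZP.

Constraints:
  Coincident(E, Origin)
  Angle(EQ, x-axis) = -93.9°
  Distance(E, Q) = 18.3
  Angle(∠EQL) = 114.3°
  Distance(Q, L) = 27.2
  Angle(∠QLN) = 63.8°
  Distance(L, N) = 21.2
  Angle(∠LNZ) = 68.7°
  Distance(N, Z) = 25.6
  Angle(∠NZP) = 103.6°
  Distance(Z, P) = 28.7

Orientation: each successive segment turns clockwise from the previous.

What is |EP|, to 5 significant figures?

46.993

E is at the origin; EQ runs at -93.9° with length 18.3, so Q = (-1.2447, -18.258). ∠EQL = 114.3° gives QL at -159.60° from the x-axis; with |QL| = 27.2, L = (-26.739, -27.739). ∠QLN = 63.8° gives LN at 84.200° from the x-axis; with |LN| = 21.2, N = (-24.596, -6.6473). ∠LNZ = 68.7° gives NZ at -27.100° from the x-axis; with |NZ| = 25.6, Z = (-1.8069, -18.309). ∠NZP = 103.6° gives ZP at -103.50° from the x-axis; with |ZP| = 28.7, P = (-8.5068, -46.216). Then |EP| = |P − E| = 46.993.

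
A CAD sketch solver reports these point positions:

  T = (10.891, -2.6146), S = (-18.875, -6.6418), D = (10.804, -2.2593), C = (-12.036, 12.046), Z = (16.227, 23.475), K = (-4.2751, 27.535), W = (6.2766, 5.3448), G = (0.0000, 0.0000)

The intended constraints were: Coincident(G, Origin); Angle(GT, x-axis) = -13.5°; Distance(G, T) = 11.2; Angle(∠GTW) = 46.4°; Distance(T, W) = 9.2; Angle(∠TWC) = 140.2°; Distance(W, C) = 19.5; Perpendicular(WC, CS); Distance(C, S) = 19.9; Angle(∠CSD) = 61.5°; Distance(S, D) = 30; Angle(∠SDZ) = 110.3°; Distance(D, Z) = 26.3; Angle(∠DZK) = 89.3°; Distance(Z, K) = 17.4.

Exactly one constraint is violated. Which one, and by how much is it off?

Distance(Z, K) = 17.4 — off by 3.50.

G = (0.00, 0.00) ✓; GT at -13.50° ✓; |GT| = 11.20 ✓; ∠GTW = 46.40° ✓; |TW| = 9.200 ✓; ∠TWC = 140.2° ✓; |WC| = 19.50 ✓; ∠(WC, CS) = 90.00° ✓; |CS| = 19.90 ✓; ∠CSD = 61.50° ✓; |SD| = 30.00 ✓; ∠SDZ = 110.3° ✓; |DZ| = 26.30 ✓; ∠DZK = 89.30° ✓; |ZK| = 20.90 ✗.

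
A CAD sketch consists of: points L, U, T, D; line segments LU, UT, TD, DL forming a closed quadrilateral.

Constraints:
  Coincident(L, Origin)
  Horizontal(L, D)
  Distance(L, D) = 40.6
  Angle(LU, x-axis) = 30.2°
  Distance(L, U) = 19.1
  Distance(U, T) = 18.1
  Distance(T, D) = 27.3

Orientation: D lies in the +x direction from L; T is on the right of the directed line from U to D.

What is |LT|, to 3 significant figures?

16.9

Checks: |UT| = 18.10 ✓; |TD| = 27.30 ✓.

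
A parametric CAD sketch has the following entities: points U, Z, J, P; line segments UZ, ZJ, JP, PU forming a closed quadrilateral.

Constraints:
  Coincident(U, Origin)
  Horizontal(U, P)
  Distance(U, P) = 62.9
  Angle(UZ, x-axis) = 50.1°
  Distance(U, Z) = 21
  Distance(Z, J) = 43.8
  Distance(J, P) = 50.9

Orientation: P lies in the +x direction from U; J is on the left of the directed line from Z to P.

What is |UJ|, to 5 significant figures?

64.754

Checks: |ZJ| = 43.80 ✓; |JP| = 50.90 ✓.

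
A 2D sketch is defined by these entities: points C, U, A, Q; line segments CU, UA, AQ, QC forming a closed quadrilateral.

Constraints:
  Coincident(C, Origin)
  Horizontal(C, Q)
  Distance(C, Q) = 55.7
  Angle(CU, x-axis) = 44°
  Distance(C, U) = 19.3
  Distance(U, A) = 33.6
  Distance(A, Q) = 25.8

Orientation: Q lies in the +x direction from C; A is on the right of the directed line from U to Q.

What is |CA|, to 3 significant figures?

36.5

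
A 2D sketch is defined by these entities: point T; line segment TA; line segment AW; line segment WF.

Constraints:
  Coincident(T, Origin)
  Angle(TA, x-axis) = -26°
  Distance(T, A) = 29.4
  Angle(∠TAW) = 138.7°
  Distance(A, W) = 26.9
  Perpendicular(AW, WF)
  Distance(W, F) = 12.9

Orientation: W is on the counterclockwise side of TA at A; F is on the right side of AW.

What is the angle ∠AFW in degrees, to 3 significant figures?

64.4°

∠TAW = 138.7°, so AW runs at -26.0° + (180° − 138.7°) = 15.3° from the x-axis; with |AW| = 26.9, W = A + 26.9·(cos 15.3°, sin 15.3°) = (52.4, -5.79). AW is perpendicular to WF; with |WF| = 12.9 on the right of AW, F = W + 12.9·(0.264, -0.965) = (55.8, -18.2). Then cos ∠AFW = FA·FW / (|FA||FW|), giving 64.4°.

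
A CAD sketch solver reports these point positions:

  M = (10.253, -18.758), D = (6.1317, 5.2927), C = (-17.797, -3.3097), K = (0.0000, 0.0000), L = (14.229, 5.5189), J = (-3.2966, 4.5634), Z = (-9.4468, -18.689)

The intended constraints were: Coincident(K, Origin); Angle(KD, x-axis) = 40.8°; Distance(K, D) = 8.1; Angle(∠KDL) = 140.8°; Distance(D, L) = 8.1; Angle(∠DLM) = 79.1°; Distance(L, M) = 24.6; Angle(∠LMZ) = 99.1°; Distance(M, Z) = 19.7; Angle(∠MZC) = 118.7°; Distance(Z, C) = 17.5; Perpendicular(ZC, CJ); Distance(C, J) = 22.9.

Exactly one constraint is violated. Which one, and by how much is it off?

Distance(C, J) = 22.9 — off by 6.40.

K = (0.00, 0.00) ✓; KD at 40.80° ✓; |KD| = 8.100 ✓; ∠KDL = 140.8° ✓; |DL| = 8.100 ✓; ∠DLM = 79.10° ✓; |LM| = 24.60 ✓; ∠LMZ = 99.10° ✓; |MZ| = 19.70 ✓; ∠MZC = 118.7° ✓; |ZC| = 17.50 ✓; ∠(ZC, CJ) = 90.00° ✓; |CJ| = 16.50 ✗.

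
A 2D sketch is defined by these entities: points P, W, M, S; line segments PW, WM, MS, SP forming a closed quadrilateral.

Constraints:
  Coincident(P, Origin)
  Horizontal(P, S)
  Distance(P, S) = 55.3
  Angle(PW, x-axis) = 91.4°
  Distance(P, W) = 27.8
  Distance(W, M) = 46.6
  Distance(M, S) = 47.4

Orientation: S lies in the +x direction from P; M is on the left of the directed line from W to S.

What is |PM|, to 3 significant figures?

62.3

Checks: |WM| = 46.60 ✓; |MS| = 47.40 ✓.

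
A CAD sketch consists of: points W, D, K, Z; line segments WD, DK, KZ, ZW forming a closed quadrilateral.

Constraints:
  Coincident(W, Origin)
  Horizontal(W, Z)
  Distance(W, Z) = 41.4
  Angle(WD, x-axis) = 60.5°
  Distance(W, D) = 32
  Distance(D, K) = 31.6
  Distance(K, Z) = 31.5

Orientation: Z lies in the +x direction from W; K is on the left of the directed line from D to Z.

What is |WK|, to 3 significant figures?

56.5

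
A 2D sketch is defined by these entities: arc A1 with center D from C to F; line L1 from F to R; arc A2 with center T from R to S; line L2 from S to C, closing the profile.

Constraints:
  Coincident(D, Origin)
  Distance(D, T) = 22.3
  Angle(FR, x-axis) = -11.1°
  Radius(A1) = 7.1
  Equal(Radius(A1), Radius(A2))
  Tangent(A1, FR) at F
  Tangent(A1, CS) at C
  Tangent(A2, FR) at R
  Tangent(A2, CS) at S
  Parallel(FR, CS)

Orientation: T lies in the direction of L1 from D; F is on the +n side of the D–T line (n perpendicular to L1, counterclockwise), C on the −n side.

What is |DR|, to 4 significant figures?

23.40

The slot axis is L1's direction at -11.1°, so u = (cos -11.1°, sin -11.1°) = (0.9813, -0.1925) and n = (−sin -11.1°, cos -11.1°) = (0.1925, 0.9813). D is at the origin and T lies 22.3 along u from D, so T = 22.3·u = (21.88, -4.293). Tangency of A1 to both parallel lines with radius 7.1 puts F and C at D ± 7.1·n: F = (1.367, 6.967), C = (-1.367, -6.967). Equal radii place R and S the same way about T: R = T + 7.1·n = (23.25, 2.674), S = T − 7.1·n = (20.52, -11.26). Then |DR| = |R − D| = 23.40.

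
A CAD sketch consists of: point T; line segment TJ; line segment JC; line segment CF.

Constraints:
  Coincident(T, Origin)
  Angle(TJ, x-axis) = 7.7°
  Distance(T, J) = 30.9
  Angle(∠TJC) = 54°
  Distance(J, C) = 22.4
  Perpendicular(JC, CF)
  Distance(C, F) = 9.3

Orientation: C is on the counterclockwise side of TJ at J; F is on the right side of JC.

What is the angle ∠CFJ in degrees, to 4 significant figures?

67.45°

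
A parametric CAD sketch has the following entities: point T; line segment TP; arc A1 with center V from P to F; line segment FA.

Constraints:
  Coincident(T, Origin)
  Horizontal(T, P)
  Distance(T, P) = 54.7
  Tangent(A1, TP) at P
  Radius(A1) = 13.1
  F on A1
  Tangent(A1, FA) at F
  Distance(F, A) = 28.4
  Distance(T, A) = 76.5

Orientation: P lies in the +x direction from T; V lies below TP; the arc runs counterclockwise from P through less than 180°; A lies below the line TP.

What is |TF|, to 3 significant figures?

49.7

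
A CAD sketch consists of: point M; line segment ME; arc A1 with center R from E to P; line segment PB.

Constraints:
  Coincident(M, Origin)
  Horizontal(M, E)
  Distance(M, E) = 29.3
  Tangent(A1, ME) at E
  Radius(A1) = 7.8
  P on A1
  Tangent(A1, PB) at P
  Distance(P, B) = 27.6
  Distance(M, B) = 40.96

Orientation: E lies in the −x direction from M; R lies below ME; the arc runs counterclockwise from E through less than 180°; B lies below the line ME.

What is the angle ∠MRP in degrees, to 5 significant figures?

162.10°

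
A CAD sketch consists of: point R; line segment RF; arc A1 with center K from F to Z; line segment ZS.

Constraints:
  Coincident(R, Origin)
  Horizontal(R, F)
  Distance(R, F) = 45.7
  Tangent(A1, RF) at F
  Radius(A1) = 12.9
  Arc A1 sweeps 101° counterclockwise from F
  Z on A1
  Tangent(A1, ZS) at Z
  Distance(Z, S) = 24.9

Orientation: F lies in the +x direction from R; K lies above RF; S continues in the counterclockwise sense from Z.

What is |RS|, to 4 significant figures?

66.77

R is at the origin; RF is horizontal with |RF| = 45.7 and F on the +x side, so F = (45.70, 0.000). Since A1 is tangent to RF there, KF ⟂ RF, so K = F + (0, 12.9) = (45.70, 12.90). On A1, F sits at bearing -90° from K; a 101° counterclockwise sweep puts Z at bearing 11°, so Z = K + 12.9·(cos 11°, sin 11°) = (58.36, 15.36). Since A1 is tangent to ZS there, KZ ⟂ ZS, so ZS runs along (−sin 11°, cos 11°); with |ZS| = 24.9, S = (53.61, 39.80). Then |RS| = |S − R| = 66.77.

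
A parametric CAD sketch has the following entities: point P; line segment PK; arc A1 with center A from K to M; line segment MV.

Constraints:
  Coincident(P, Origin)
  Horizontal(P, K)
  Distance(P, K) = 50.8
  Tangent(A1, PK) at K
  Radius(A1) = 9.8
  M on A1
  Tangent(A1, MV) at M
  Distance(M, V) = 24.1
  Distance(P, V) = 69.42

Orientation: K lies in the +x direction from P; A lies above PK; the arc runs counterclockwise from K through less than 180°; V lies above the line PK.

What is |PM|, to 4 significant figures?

61.39

P is at the origin; PK is horizontal with |PK| = 50.8 and K on the +x side, so K = (50.80, 0.000). Tangency of A1 to PK means the radius AK is perpendicular to PK, so A = K + (0, 9.8) = (50.80, 9.800). Since AM ⟂ MV (tangency), |AV| = √(9.8² + 24.1²) = 26.02 regardless of where M sits on A1. So V lies on both circle(P, 69.42) and circle(A, 26.02); the above-PK intersection is V = (60.57, 33.91). M is the foot of the tangent from V: M = (60.60, 9.811).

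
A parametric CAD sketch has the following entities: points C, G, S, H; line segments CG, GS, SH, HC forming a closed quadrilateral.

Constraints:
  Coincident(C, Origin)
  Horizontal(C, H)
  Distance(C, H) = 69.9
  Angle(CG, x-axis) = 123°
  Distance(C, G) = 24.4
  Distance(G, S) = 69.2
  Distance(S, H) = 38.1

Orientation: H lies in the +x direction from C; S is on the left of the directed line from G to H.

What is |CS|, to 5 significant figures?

64.589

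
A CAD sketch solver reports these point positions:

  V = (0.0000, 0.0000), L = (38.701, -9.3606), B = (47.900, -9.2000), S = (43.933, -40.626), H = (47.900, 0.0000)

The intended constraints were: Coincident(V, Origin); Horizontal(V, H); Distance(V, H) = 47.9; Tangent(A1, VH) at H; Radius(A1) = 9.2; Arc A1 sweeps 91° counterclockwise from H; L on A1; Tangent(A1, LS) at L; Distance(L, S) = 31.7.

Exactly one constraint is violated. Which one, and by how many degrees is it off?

Tangent(A1, LS) at L — off by 8.50°.

V = (0.00, 0.00) ✓; V.y = 0.00, H.y = 0.00 ✓; |VH| = 47.90 ✓; ∠(BH, HV) = 90.00° ✓; |BH| = 9.200 ✓; bearing(B→L) − bearing(B→H) = 91.00° ✓; |BL| = 9.200 ✓; ∠(BL, LS) = 81.50° ✗; |LS| = 31.70 ✓.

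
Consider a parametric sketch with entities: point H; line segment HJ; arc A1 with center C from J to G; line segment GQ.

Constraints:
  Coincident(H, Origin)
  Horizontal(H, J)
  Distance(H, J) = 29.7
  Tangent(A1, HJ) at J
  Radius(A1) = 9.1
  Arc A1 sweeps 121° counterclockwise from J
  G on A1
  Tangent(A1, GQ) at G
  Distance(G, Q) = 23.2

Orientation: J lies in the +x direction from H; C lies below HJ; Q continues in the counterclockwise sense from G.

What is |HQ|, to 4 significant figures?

47.75

On A1, J sits at bearing 90° from C; a 121° counterclockwise sweep puts G at bearing 211°, so G = C + 9.1·(cos 211°, sin 211°) = (21.90, -13.79). Since A1 is tangent to GQ there, CG ⟂ GQ, so GQ runs along (−sin 211°, cos 211°); with |GQ| = 23.2, Q = (33.85, -33.67). Then |HQ| = |Q − H| = 47.75.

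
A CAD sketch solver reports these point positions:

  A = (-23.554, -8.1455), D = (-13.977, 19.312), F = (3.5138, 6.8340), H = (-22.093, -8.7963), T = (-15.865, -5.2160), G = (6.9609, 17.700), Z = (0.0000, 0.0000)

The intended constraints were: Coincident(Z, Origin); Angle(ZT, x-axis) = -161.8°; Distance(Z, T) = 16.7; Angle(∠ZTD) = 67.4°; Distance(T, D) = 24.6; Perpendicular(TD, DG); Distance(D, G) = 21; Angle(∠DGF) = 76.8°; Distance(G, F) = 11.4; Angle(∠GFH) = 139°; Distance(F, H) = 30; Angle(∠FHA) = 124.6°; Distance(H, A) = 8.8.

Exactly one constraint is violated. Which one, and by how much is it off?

Distance(H, A) = 8.8 — off by 7.20.

Z = (0.00, 0.00) ✓; ZT at -161.8° ✓; |ZT| = 16.70 ✓; ∠ZTD = 67.40° ✓; |TD| = 24.60 ✓; ∠(TD, DG) = 90.00° ✓; |DG| = 21.00 ✓; ∠DGF = 76.80° ✓; |GF| = 11.40 ✓; ∠GFH = 139.0° ✓; |FH| = 30.00 ✓; ∠FHA = 124.6° ✓; |HA| = 1.599 ✗.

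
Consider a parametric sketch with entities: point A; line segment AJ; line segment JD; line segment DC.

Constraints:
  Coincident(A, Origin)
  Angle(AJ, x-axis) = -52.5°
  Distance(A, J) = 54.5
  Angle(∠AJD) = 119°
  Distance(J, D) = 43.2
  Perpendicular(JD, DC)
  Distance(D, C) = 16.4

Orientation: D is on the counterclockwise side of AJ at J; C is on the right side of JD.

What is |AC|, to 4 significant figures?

94.61

A is at the origin; AJ runs at -52.5° with length 54.5, so J = 54.5·(cos -52.5°, sin -52.5°) = (33.18, -43.24). ∠AJD = 119.0°, so JD runs at -52.5° + (180° − 119.0°) = 8.500° from the x-axis; with |JD| = 43.2, D = J + 43.2·(cos 8.500°, sin 8.500°) = (75.90, -36.85). The perpendicularity gives DC at right angles to JD; with |DC| = 16.4 on the right of JD, C = D + 16.4·(0.1478, -0.9890) = (78.33, -53.07). Then |AC| = |C − A| = 94.61.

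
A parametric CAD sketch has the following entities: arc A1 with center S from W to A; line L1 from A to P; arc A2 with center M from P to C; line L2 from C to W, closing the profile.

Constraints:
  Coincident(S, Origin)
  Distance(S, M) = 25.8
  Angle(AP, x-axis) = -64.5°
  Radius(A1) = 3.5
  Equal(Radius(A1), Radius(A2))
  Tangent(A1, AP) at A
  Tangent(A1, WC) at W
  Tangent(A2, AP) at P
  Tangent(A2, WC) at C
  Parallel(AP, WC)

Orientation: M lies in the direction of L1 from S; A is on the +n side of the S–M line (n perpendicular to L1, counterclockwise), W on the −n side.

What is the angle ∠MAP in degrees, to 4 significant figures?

7.726°

The slot axis is L1's direction at -64.5°, so u = (cos -64.5°, sin -64.5°) = (0.4305, -0.9026) and n = (−sin -64.5°, cos -64.5°) = (0.9026, 0.4305). S is at the origin and M lies 25.8 along u from S, so M = 25.8·u = (11.11, -23.29). Tangency of A1 to both parallel lines with radius 3.5 puts A and W at S ± 3.5·n: A = (3.159, 1.507), W = (-3.159, -1.507). Equal radii place P and C the same way about M: P = M + 3.5·n = (14.27, -21.78), C = M − 3.5·n = (7.948, -24.79). Then cos ∠MAP = AM·AP / (|AM||AP|), giving 7.726°.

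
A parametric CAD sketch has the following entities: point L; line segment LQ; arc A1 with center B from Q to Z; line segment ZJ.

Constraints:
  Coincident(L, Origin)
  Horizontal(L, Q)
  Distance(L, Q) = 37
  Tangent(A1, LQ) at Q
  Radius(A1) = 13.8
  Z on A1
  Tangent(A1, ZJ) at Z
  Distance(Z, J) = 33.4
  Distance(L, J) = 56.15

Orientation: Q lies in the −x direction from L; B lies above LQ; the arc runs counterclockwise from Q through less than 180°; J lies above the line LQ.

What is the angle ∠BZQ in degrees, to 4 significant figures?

41.11°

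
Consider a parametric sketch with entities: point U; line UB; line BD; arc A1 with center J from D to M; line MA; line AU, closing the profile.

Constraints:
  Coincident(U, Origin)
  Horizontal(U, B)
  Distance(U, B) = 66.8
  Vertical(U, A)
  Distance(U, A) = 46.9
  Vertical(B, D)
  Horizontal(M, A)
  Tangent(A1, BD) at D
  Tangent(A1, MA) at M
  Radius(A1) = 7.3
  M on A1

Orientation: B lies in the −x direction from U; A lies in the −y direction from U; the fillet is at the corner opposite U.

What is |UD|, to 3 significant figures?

77.7

U is at the origin; U and B share the same y with |UB| = 66.8 and B on the −x side, so B = (-66.8, 0.00). UA is vertical with |UA| = 46.9 and A on the −y side, so A = (0.00, -46.9). The virtual corner opposite U is at (-66.8, -46.9). A1 meets BD tangentially, so JD is at right angles to BD and A1 meets MA tangentially, so JM is at right angles to MA, with radius 7.3, so the center J sits 7.3 in from both sides at J = (-59.5, -39.6). That places the tangent points at D = (-66.8, -39.6) on BD and M = (-59.5, -46.9) on MA. Then |UD| = |D − U| = 77.7.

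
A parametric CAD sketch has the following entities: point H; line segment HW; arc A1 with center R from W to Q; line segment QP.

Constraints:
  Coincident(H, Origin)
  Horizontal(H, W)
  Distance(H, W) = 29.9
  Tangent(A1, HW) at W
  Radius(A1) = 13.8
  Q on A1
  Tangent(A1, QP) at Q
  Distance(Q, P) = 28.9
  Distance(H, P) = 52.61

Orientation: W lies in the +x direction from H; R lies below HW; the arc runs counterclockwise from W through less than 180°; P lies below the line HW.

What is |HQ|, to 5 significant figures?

24.854

H is at the origin; H and W share the same y with |HW| = 29.9 and W on the +x side, so W = (29.900, 0.0000). Tangency of A1 to HW means the radius RW is perpendicular to HW, so R = W + (0, -13.8) = (29.900, -13.800). Since RQ ⟂ QP (tangency), |RP| = √(13.8² + 28.9²) = 32.026 regardless of where Q sits on A1. So P lies on both circle(H, 52.61) and circle(R, 32.026); the below-HW intersection is P = (26.216, -45.613). Q is the foot of the tangent from P: Q = (16.845, -18.274).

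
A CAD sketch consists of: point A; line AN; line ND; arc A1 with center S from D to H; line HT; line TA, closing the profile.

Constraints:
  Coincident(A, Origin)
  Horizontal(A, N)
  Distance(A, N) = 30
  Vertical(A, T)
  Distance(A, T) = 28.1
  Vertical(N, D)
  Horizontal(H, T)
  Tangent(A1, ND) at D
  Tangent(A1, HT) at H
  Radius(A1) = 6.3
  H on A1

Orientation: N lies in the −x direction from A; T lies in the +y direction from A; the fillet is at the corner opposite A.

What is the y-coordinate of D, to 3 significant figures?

21.8

A is at the origin; A and N share the same y with |AN| = 30.0 and N on the −x side, so N = (-30.0, 0.00). A and T share the same x with |AT| = 28.1 and T on the +y side, so T = (0.00, 28.1). The virtual corner opposite A is at (-30.0, 28.1). The tangent condition forces SD to be normal to ND and since A1 is tangent to HT there, SH ⟂ HT, with radius 6.3, so the center S sits 6.3 in from both sides at S = (-23.7, 21.8). That places the tangent points at D = (-30.0, 21.8) on ND and H = (-23.7, 28.1) on HT. So D.y = 21.8.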